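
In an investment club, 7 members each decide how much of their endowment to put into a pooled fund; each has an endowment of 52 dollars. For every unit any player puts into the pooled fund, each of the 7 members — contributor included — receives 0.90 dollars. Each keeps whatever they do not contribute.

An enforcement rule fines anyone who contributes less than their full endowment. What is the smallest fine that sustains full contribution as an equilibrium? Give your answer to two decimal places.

Given the others contribute fully, the best deviation is to contribute 0 (any partial contribution still incurs the fine and gives up units whose private return 0.90 is below 1).
Deviating from 52 to 0 saves 52 dollars but forfeits the deviator's share of the drop in the pooled fund: 0.90 × 52 = 46.80.
So the deviation gain is 52 − 46.80 = 5.20, and the fine must be at least 5.20 dollars to wipe it out.

5.20 dollars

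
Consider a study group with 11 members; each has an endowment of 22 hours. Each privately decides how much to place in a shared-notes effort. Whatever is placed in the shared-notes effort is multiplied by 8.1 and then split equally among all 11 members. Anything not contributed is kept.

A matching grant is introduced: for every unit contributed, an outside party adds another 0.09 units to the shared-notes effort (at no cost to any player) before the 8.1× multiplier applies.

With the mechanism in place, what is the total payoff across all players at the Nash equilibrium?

With the mechanism, a contributed unit returns 8.1 × 1.09 / 11 = 0.8026 per unit of net cost — still below 1 — so contributing 0 remains dominant for every player.
Everyone keeps their endowment and the group total is 11 × 22 = 242.

242.00 hours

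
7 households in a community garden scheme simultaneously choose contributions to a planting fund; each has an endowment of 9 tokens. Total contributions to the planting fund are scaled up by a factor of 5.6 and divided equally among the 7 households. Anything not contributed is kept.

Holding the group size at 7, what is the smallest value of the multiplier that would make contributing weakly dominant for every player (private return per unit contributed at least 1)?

7

A contributed unit returns (multiplier)/7 to its contributor.
This reaches 1 exactly when the multiplier is 7.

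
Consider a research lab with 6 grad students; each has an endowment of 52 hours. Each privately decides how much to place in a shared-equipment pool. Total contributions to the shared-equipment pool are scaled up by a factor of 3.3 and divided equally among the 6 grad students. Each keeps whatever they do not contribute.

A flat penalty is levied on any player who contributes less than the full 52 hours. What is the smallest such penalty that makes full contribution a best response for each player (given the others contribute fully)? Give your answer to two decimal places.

23.40 hours

Given the others contribute fully, the best deviation is to contribute 0 (any partial contribution still incurs the fine and gives up units whose private return 0.5500 is below 1).
Deviating from 52 to 0 saves 52 hours but forfeits the deviator's share of the drop in the shared-equipment pool: 3.3/6 × 52 = 28.60.
So the deviation gain is 52 − 28.60 = 23.40, and the fine must be at least 23.40 hours to wipe it out.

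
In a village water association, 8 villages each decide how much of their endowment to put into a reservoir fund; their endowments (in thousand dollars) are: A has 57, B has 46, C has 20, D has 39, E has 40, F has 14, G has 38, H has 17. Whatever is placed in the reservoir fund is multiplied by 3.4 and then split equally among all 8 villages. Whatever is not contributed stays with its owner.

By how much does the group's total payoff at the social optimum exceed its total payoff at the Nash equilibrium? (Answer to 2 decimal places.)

The private return per contributed unit is 3.4/8 = 0.4250 < 1 for every player regardless of endowment, so the Nash equilibrium is zero contribution and the group total is Σ E_j = 57 + 46 + 20 + 39 + 40 + 14 + 38 + 17 = 271.
Each contributed unit returns 3.400 to the group, so the social optimum is full contribution by everyone: group total = 3.400 × 271 = 921.40.
Efficiency loss = (3.400 − 1) × 271 = 650.40.

650.40 thousand dollars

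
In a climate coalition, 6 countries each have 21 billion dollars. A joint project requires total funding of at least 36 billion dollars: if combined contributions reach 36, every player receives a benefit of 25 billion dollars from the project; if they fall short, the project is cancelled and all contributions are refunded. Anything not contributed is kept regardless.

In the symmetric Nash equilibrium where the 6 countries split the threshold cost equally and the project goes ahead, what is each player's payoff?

40 billion dollars

Equal share of the threshold: 36/6 = 6.
At this profile no one gains by cutting their contribution: any cut drops the total below 36, the project is cancelled, contributions are refunded, and the deviator ends with 21, which is less than 21 − 6 + 25 = 40. Contributing more than 6 just wastes the excess. So contributing exactly 6 is a best response.
Each player's payoff: 21 − 6 + 25 = 40.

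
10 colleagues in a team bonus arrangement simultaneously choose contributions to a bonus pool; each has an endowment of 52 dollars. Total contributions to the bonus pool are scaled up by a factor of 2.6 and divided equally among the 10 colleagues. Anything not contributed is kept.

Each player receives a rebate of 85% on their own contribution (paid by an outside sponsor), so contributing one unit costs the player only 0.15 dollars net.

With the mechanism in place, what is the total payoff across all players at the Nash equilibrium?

1794.00 dollars

Under the mechanism each unit contributed yields (2.6/10) / 0.15 = 1.7333 back to its contributor per unit of net cost, which exceeds 1, making full contribution the dominant choice for everyone.
At the Nash equilibrium everyone contributes 52. Group total payoff = 10 × (52 × 0.85 + 2.6 × 52) = 1794.00.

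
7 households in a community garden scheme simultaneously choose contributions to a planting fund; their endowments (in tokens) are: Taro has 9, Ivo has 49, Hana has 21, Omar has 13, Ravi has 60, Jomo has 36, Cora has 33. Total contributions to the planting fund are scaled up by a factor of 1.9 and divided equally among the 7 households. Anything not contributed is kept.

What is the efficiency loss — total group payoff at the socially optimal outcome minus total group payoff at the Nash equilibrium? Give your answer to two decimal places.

The private return per contributed unit is 1.9/7 = 0.2714 < 1 for every player regardless of endowment, so the Nash equilibrium is zero contribution and the group total is Σ E_j = 9 + 49 + 21 + 13 + 60 + 36 + 33 = 221.
Each contributed unit returns 1.900 to the group, so the social optimum is full contribution by everyone: group total = 1.900 × 221 = 419.90.
Efficiency loss = (1.900 − 1) × 221 = 198.90.

198.90 tokens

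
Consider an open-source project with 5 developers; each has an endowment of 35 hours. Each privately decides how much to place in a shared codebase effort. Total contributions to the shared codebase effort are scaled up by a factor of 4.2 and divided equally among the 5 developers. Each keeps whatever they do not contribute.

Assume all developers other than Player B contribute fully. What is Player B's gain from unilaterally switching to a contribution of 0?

Switching from a contribution of 35 to 0 lets Player B keep an extra 35 hours, but lowers the shared codebase effort by 35, which costs Player B their own share of that drop: 4.2/5 × 35 = 29.40.
Net gain = 35 − 29.40 = 5.60. The private return per contributed unit (0.8400) is below 1, so free-riding is indeed the best response regardless of what the others do.

5.60 hours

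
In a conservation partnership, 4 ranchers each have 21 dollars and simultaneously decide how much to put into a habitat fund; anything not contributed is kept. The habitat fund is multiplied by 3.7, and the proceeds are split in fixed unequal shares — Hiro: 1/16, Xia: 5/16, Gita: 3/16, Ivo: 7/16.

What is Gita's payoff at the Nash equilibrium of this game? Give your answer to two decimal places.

50.14 dollars

A player with share s gets back 3.7·s per unit contributed, so full contribution is dominant for anyone with s > 1/3.7 = 0.2703 and zero contribution is dominant for anyone below.
The shares above 0.2703 belong to Xia and Ivo, contributing 21 each; the remaining 2 contribute 0. Total contributed: 42.
Gita keeps 21 and receives 3.7 × 42 × 3/16 = 29.14 from the habitat fund, for a payoff of 50.14.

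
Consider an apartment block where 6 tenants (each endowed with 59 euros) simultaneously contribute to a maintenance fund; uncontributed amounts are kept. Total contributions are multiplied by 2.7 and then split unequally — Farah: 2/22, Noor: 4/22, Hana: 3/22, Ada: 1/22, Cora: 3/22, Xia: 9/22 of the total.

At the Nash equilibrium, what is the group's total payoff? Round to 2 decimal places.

454.30 euros

Each unit j contributes comes back to j as 2.7 × (j's share), so j prefers to contribute only if that share exceeds 1/2.7 = 0.3704; otherwise keeping the unit dominates.
Only Xia (9/22) clears that bar, contributing 59; the remaining 5 contribute 0. Total contributed: 59.
The maintenance fund pays out 2.7 × 59 = 159.30 in total (split across the unequal shares, but the aggregate is all that matters for the group sum).
The 5 free-riders keep 59 each, adding 295. Group total = 295 + 159.30 = 454.30.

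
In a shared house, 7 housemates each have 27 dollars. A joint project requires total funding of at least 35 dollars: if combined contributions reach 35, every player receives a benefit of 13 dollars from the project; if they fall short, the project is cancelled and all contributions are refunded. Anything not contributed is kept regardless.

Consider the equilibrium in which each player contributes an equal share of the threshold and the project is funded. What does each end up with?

Equal share of the threshold: 35/7 = 5.
At this profile no one gains by cutting their contribution: any cut drops the total below 35, the project is cancelled, contributions are refunded, and the deviator ends with 27, which is less than 27 − 5 + 13 = 35. Contributing more than 5 just wastes the excess. So contributing exactly 5 is a best response.
Each player's payoff: 27 − 5 + 13 = 35.

35 dollars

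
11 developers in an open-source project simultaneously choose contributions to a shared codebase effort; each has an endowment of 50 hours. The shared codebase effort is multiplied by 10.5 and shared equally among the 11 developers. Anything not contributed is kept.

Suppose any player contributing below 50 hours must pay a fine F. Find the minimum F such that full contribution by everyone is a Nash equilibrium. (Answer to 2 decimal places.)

Given the others contribute fully, the best deviation is to contribute 0 (any partial contribution still incurs the fine and gives up units whose private return 0.9545 is below 1).
Deviating from 50 to 0 saves 50 hours but forfeits the deviator's share of the drop in the shared codebase effort: 10.5/11 × 50 = 47.73.
So the deviation gain is 50 − 47.73 = 2.27, and the fine must be at least 2.27 hours to wipe it out.

2.27 hours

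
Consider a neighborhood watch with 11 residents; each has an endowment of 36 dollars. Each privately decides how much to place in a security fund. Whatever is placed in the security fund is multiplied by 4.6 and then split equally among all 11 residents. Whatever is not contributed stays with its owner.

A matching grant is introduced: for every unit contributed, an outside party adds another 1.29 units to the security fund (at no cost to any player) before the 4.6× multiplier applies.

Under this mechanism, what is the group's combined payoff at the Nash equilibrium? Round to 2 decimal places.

The effective private return is 4.6 × 2.29 / 11 = 0.9576, which is still under 1, so the mechanism doesn't change anyone's dominant strategy: zero contribution.
At the Nash equilibrium no one contributes; group total payoff = 11 × 36 = 396.

396.00 dollars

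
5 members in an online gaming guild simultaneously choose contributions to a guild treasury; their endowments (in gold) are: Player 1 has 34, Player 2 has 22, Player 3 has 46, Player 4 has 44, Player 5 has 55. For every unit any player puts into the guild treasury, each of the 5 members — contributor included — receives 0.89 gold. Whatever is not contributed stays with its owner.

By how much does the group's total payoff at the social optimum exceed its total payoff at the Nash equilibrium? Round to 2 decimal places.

693.45 gold

The private return per contributed unit is 0.89 < 1 for everyone, so the Nash equilibrium is zero contribution and the group total is Σ E_j = 34 + 22 + 46 + 44 + 55 = 201.
Each contributed unit returns 4.450 to the group, so the social optimum is full contribution by everyone: group total = 4.450 × 201 = 894.45.
Efficiency loss = (4.450 − 1) × 201 = 693.45.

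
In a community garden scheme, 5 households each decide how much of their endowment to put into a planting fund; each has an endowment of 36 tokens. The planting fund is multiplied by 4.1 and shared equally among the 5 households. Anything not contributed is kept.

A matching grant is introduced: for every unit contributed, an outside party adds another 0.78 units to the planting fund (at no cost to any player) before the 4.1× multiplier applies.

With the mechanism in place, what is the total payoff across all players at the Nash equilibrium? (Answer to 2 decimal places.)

With the mechanism, a contributed unit returns 4.1 × 1.78 / 5 = 1.4596 per unit of net cost to the contributor — now above 1 — so contributing fully is weakly dominant for every player.
So the Nash equilibrium is full contribution by all 5; the group earns 4.1 × 1.78 × 180 = 1313.64.

1313.64 tokens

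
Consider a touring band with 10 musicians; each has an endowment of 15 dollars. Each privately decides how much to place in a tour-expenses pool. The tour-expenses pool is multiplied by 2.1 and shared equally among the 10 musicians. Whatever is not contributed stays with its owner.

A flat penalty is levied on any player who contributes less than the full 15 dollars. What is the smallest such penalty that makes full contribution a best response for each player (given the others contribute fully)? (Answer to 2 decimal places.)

Given the others contribute fully, the best deviation is to contribute 0 (any partial contribution still incurs the fine and gives up units whose private return 0.2100 is below 1).
Deviating from 15 to 0 saves 15 dollars but forfeits the deviator's share of the drop in the tour-expenses pool: 2.1/10 × 15 = 3.15.
So the deviation gain is 15 − 3.15 = 11.85, and the fine must be at least 11.85 dollars to wipe it out.

11.85 dollars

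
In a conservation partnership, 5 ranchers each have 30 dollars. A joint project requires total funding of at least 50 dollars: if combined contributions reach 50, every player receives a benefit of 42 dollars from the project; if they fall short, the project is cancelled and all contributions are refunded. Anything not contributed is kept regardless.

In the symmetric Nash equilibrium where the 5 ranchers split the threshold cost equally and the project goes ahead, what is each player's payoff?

62 dollars

Equal share of the threshold: 50/5 = 10.
At this profile no one gains by cutting their contribution: any cut drops the total below 50, the project is cancelled, contributions are refunded, and the deviator ends with 30, which is less than 30 − 10 + 42 = 62. Contributing more than 10 just wastes the excess. So contributing exactly 10 is a best response.
Each player's payoff: 30 − 10 + 42 = 62.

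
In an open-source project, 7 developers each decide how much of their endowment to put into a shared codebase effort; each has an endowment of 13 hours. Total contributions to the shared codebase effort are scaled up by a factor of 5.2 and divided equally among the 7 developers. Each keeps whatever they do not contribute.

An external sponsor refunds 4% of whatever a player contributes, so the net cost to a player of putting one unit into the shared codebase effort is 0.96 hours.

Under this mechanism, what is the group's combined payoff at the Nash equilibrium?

With the mechanism, a contributed unit returns (5.2/7) / 0.96 = 0.7738 per unit of net cost — still below 1 — so contributing 0 remains dominant for every player.
Everyone keeps their endowment and the group total is 7 × 13 = 91.

91.00 hours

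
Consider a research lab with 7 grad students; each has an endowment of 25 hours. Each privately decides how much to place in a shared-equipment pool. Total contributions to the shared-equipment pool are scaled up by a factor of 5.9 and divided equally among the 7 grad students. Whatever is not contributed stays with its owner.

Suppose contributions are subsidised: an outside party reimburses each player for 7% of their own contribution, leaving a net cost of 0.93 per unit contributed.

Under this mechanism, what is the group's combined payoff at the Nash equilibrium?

With the mechanism, a contributed unit returns (5.9/7) / 0.93 = 0.9063 per unit of net cost — still below 1 — so contributing 0 remains dominant for every player.
Everyone keeps their endowment and the group total is 7 × 25 = 175.

175.00 hours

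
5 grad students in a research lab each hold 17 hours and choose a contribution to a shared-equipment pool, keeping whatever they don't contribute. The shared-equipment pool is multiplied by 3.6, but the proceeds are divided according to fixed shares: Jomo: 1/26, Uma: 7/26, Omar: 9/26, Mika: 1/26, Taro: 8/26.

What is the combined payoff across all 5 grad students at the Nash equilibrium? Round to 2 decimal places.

173.40 hours

Player j's private return per contributed unit is 3.6 × (j's share). Contributing is weakly dominant for j when that share is at least 1/3.6 = 0.2778, and contributing 0 is dominant otherwise.
Omar and Taro clear that bar, contributing 17 each; the remaining 3 contribute 0. Total contributed: 34.
The shared-equipment pool pays out 3.6 × 34 = 122.40 in total (split across the unequal shares, but the aggregate is all that matters for the group sum).
The 3 free-riders keep 17 each, adding 51. Group total = 51 + 122.40 = 173.40.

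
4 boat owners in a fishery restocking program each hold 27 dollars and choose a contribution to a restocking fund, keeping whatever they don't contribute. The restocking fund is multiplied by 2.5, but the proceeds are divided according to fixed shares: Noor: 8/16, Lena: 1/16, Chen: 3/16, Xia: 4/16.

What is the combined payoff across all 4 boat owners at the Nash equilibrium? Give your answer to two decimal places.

148.50 dollars

For player j, contributing a unit is worthwhile iff 2.5 × (j's share) ≥ 1, i.e. iff j's share is at least 0.4000.
Noor alone (share 8/16) is above the threshold, contributing 27; the remaining 3 contribute 0. Total contributed: 27.
The restocking fund pays out 2.5 × 27 = 67.50 in total (split across the unequal shares, but the aggregate is all that matters for the group sum).
The 3 free-riders keep 27 each, adding 81. Group total = 81 + 67.50 = 148.50.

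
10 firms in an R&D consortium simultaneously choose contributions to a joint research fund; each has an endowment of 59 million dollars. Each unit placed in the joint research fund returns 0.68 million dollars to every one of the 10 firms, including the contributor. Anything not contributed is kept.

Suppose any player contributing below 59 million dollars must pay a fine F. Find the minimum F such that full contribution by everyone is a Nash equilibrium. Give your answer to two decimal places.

18.88 million dollars

Given the others contribute fully, the best deviation is to contribute 0 (any partial contribution still incurs the fine and gives up units whose private return 0.68 is below 1).
Deviating from 59 to 0 saves 59 million dollars but forfeits the deviator's share of the drop in the joint research fund: 0.68 × 59 = 40.12.
So the deviation gain is 59 − 40.12 = 18.88, and the fine must be at least 18.88 million dollars to wipe it out.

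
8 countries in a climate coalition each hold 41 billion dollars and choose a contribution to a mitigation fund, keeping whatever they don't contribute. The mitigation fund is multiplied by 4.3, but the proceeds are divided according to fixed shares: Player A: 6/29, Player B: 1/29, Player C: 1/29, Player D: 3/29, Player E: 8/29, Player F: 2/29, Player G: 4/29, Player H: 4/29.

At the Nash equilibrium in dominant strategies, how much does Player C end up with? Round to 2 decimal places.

Player j's private return per contributed unit is 4.3 × (j's share). Contributing is weakly dominant for j when that share is at least 1/4.3 = 0.2326, and contributing 0 is dominant otherwise.
The only share above 0.2326 is Player E's 8/29, contributing 41; the remaining 7 contribute 0. Total contributed: 41.
Player C keeps 41 and receives 4.3 × 41 × 1/29 = 6.08 from the mitigation fund, for a payoff of 47.08.

47.08 billion dollars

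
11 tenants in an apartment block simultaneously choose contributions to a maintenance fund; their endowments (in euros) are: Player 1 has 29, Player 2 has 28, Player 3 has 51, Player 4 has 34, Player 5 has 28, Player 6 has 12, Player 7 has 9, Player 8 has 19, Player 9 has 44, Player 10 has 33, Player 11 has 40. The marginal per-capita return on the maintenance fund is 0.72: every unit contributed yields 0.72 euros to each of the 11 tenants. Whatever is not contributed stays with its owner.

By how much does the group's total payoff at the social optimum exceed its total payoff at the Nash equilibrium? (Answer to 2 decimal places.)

The private return per contributed unit is 0.72 < 1 for everyone, so the Nash equilibrium is zero contribution and the group total is Σ E_j = 29 + 28 + 51 + 34 + 28 + 12 + 9 + 19 + 44 + 33 + 40 = 327.
Each contributed unit returns 7.920 to the group, so the social optimum is full contribution by everyone: group total = 7.920 × 327 = 2589.84.
Efficiency loss = (7.920 − 1) × 327 = 2262.84.

2262.84 euros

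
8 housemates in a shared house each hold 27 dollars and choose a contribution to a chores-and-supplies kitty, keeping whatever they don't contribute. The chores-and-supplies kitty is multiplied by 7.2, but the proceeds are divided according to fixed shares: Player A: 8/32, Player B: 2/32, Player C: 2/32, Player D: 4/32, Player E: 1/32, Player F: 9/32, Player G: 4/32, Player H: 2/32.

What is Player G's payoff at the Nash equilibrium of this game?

75.60 dollars

For player j, contributing a unit is worthwhile iff 7.2 × (j's share) ≥ 1, i.e. iff j's share is at least 0.1389.
Player A and Player F clear that bar, contributing 27 each; the remaining 6 contribute 0. Total contributed: 54.
Player G keeps 27 and receives 7.2 × 54 × 4/32 = 48.60 from the chores-and-supplies kitty, for a payoff of 75.60.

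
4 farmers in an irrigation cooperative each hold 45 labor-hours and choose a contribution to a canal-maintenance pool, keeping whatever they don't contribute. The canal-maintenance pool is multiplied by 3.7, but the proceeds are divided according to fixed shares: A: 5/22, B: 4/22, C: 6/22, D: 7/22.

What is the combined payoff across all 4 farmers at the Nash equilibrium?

Player j's private return per contributed unit is 3.7 × (j's share). Contributing is weakly dominant for j when that share is at least 1/3.7 = 0.2703, and contributing 0 is dominant otherwise.
C and D clear that bar, contributing 45 each; the remaining 2 contribute 0. Total contributed: 90.
The canal-maintenance pool pays out 3.7 × 90 = 333.00 in total (split across the unequal shares, but the aggregate is all that matters for the group sum).
The 2 free-riders keep 45 each, adding 90. Group total = 90 + 333.00 = 423.00.

423.00 labor-hours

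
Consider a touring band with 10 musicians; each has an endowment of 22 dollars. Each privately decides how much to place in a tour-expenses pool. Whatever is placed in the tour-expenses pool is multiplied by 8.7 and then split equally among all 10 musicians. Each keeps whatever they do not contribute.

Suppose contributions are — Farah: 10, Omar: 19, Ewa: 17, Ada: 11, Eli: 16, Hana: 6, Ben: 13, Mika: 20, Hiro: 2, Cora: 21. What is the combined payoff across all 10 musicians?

Total contributed: 10 + 19 + 17 + 11 + 16 + 6 + 13 + 20 + 2 + 21 = 135; total kept: 10 × 22 − 135 = 85.
The tour-expenses pool pays out 8.7 × 135 = 1174.50 in aggregate.
Group total = 85 + 1174.50 = 1259.50.

1259.50 dollars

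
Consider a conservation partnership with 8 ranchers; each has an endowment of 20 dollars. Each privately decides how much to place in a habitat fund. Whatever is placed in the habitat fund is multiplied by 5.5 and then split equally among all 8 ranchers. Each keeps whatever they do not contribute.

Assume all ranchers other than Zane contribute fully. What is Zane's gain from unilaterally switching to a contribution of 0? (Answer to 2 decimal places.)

Switching from a contribution of 20 to 0 lets Zane keep an extra 20 dollars, but lowers the habitat fund by 20, which costs Zane their own share of that drop: 5.5/8 × 20 = 13.75.
Net gain = 20 − 13.75 = 6.25. The private return per contributed unit (0.6875) is below 1, so free-riding is indeed the best response regardless of what the others do.

6.25 dollars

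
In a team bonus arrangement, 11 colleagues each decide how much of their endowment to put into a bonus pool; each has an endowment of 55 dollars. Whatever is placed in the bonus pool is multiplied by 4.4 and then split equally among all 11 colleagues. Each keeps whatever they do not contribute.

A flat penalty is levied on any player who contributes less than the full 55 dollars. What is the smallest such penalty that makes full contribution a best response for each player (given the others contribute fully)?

Given the others contribute fully, the best deviation is to contribute 0 (any partial contribution still incurs the fine and gives up units whose private return 0.4000 is below 1).
Deviating from 55 to 0 saves 55 dollars but forfeits the deviator's share of the drop in the bonus pool: 4.4/11 × 55 = 22.00.
So the deviation gain is 55 − 22.00 = 33.00, and the fine must be at least 33.00 dollars to wipe it out.

33.00 dollars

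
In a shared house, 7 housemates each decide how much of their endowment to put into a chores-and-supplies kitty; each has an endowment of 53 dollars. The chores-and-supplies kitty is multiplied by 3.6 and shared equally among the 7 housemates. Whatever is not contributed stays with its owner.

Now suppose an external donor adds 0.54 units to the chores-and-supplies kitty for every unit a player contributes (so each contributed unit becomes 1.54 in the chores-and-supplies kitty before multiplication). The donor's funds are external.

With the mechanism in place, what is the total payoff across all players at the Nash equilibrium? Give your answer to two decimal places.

With the mechanism, a contributed unit returns 3.6 × 1.54 / 7 = 0.7920 per unit of net cost — still below 1 — so contributing 0 remains dominant for every player.
Everyone keeps their endowment and the group total is 7 × 53 = 371.

371.00 dollars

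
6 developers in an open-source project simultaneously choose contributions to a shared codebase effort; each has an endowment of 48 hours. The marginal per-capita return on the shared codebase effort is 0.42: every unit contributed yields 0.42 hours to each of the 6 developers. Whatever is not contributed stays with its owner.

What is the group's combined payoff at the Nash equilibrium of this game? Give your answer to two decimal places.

288.00 hours

The private return per contributed unit is 0.42 < 1, so contributing 0 is dominant for every player. At the Nash equilibrium everyone keeps their 48, and the group total is 6 × 48 = 288.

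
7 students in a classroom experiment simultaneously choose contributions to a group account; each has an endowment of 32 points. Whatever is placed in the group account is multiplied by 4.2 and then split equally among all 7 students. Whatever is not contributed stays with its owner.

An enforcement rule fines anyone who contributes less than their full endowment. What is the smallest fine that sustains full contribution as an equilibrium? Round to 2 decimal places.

Given the others contribute fully, the best deviation is to contribute 0 (any partial contribution still incurs the fine and gives up units whose private return 0.6000 is below 1).
Deviating from 32 to 0 saves 32 points but forfeits the deviator's share of the drop in the group account: 4.2/7 × 32 = 19.20.
So the deviation gain is 32 − 19.20 = 12.80, and the fine must be at least 12.80 points to wipe it out.

12.80 points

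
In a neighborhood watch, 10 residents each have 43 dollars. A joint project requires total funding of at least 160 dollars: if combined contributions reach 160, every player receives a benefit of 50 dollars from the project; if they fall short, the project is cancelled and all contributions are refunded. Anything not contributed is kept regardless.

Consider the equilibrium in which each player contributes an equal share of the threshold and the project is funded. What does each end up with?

Equal share of the threshold: 160/10 = 16.
At this profile no one gains by cutting their contribution: any cut drops the total below 160, the project is cancelled, contributions are refunded, and the deviator ends with 43, which is less than 43 − 16 + 50 = 77. Contributing more than 16 just wastes the excess. So contributing exactly 16 is a best response.
Each player's payoff: 43 − 16 + 50 = 77.

77 dollars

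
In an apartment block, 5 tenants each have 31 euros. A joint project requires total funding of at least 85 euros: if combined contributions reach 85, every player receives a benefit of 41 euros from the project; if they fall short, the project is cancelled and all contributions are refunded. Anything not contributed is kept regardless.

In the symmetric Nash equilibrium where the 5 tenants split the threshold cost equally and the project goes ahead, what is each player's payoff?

55 euros

Equal share of the threshold: 85/5 = 17.
At this profile no one gains by cutting their contribution: any cut drops the total below 85, the project is cancelled, contributions are refunded, and the deviator ends with 31, which is less than 31 − 17 + 41 = 55. Contributing more than 17 just wastes the excess. So contributing exactly 17 is a best response.
Each player's payoff: 31 − 17 + 41 = 55.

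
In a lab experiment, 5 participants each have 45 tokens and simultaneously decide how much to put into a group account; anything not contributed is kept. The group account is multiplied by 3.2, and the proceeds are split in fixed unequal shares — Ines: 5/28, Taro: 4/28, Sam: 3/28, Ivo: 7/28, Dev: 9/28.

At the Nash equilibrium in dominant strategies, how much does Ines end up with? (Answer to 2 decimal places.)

70.71 tokens

For player j, contributing a unit is worthwhile iff 3.2 × (j's share) ≥ 1, i.e. iff j's share is at least 0.3125.
Only Dev (9/28) clears that bar, contributing 45; the remaining 4 contribute 0. Total contributed: 45.
Ines keeps 45 and receives 3.2 × 45 × 5/28 = 25.71 from the group account, for a payoff of 70.71.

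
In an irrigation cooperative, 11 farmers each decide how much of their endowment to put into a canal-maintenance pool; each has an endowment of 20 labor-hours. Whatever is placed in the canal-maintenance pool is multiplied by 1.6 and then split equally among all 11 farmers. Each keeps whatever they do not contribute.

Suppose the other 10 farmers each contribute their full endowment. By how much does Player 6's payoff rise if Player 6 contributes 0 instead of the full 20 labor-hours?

17.09 labor-hours

Switching from a contribution of 20 to 0 lets Player 6 keep an extra 20 labor-hours, but lowers the canal-maintenance pool by 20, which costs Player 6 their own share of that drop: 1.6/11 × 20 = 2.91.
Net gain = 20 − 2.91 = 17.09. The private return per contributed unit (0.1455) is below 1, so free-riding is indeed the best response regardless of what the others do.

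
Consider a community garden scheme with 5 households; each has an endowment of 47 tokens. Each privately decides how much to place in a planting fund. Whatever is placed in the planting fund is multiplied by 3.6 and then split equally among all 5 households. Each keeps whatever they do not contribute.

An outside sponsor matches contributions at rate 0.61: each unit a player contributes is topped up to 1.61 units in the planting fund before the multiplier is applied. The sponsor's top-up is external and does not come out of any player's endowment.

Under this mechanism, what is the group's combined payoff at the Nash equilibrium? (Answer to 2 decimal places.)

1362.06 tokens

Under the mechanism each unit contributed yields 3.6 × 1.61 / 5 = 1.1592 back to its contributor per unit of net cost, which exceeds 1, making full contribution the dominant choice for everyone.
At the Nash equilibrium everyone contributes 47. Group total payoff = 3.6 × 1.61 × 235 = 1362.06.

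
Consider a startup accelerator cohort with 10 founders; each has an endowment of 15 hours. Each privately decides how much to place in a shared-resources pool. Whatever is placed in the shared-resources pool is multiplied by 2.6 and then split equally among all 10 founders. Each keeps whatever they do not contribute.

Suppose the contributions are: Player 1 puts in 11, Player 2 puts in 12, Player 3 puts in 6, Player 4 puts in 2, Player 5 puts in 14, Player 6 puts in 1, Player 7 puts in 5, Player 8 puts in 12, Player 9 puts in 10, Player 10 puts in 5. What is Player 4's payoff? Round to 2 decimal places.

Total contributed: 11 + 12 + 6 + 2 + 14 + 1 + 5 + 12 + 10 + 5 = 78.
Each receives 2.6 × 78 / 10 = 20.28 from the shared-resources pool.
Player 4 keeps 15 − 2 = 13, so Player 4's payoff is 13 + 20.28 = 33.28.

33.28 hours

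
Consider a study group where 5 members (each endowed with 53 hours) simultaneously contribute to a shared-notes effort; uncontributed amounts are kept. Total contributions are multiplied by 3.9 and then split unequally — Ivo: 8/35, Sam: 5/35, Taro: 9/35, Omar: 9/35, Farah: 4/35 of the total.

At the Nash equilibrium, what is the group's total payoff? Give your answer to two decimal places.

572.40 hours

Player j's private return per contributed unit is 3.9 × (j's share). Contributing is weakly dominant for j when that share is at least 1/3.9 = 0.2564, and contributing 0 is dominant otherwise.
Taro and Omar clear that bar, contributing 53 each; the remaining 3 contribute 0. Total contributed: 106.
The shared-notes effort pays out 3.9 × 106 = 413.40 in total (split across the unequal shares, but the aggregate is all that matters for the group sum).
The 3 free-riders keep 53 each, adding 159. Group total = 159 + 413.40 = 572.40.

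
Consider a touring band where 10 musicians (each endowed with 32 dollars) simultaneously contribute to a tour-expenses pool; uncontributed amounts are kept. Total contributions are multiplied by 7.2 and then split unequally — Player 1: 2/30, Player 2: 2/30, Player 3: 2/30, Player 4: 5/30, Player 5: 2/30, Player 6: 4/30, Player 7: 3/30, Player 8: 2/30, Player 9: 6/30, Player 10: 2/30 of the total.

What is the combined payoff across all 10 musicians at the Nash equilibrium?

716.80 dollars

Each unit j contributes comes back to j as 7.2 × (j's share), so j prefers to contribute only if that share exceeds 1/7.2 = 0.1389; otherwise keeping the unit dominates.
Player 4 and Player 9 are above the threshold, contributing 32 each; the remaining 8 contribute 0. Total contributed: 64.
The tour-expenses pool pays out 7.2 × 64 = 460.80 in total (split across the unequal shares, but the aggregate is all that matters for the group sum).
The 8 free-riders keep 32 each, adding 256. Group total = 256 + 460.80 = 716.80.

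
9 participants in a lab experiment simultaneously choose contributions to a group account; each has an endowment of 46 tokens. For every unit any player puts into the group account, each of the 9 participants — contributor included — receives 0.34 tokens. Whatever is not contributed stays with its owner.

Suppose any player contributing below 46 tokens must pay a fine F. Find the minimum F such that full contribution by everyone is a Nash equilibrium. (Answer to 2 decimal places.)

30.36 tokens

Given the others contribute fully, the best deviation is to contribute 0 (any partial contribution still incurs the fine and gives up units whose private return 0.34 is below 1).
Deviating from 46 to 0 saves 46 tokens but forfeits the deviator's share of the drop in the group account: 0.34 × 46 = 15.64.
So the deviation gain is 46 − 15.64 = 30.36, and the fine must be at least 30.36 tokens to wipe it out.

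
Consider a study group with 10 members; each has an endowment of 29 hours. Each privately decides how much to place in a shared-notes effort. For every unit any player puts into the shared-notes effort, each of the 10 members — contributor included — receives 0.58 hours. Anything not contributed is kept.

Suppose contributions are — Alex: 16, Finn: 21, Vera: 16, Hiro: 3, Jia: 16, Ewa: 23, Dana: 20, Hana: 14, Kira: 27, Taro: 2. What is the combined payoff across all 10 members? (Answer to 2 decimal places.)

Total contributed: 16 + 21 + 16 + 3 + 16 + 23 + 20 + 14 + 27 + 2 = 158; total kept: 10 × 29 − 158 = 132.
The shared-notes effort pays out 0.58 × 10 × 158 = 916.40 in aggregate.
Group total = 132 + 916.40 = 1048.40.

1048.40 hours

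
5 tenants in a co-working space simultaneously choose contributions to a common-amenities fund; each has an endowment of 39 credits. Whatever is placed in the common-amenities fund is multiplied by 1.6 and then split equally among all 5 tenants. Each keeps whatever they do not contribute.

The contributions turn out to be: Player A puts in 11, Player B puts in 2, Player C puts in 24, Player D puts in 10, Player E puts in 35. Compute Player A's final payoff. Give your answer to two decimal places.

54.24 credits

Total contributed: 11 + 2 + 24 + 10 + 35 = 82.
Each receives 1.6 × 82 / 5 = 26.24 from the common-amenities fund.
Player A keeps 39 − 11 = 28, so Player A's payoff is 28 + 26.24 = 54.24.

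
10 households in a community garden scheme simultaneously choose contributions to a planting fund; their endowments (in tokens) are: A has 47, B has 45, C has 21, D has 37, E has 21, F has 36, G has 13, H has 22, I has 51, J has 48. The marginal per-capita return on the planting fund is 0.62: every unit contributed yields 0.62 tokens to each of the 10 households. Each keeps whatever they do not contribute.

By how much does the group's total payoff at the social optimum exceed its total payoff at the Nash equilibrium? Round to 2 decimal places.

1773.20 tokens

The private return per contributed unit is 0.62 < 1 for everyone, so the Nash equilibrium is zero contribution and the group total is Σ E_j = 47 + 45 + 21 + 37 + 21 + 36 + 13 + 22 + 51 + 48 = 341.
Each contributed unit returns 6.200 to the group, so the social optimum is full contribution by everyone: group total = 6.200 × 341 = 2114.20.
Efficiency loss = (6.200 − 1) × 341 = 1773.20.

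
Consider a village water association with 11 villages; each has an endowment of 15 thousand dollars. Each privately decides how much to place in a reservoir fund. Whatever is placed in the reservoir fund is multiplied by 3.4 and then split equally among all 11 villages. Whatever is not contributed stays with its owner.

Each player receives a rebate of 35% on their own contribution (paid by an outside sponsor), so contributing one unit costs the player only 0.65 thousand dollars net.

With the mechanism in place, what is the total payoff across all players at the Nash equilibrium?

165.00 thousand dollars

With the mechanism, a contributed unit returns (3.4/11) / 0.65 = 0.4755 per unit of net cost — still below 1 — so contributing 0 remains dominant for every player.
Everyone keeps their endowment and the group total is 11 × 15 = 165.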